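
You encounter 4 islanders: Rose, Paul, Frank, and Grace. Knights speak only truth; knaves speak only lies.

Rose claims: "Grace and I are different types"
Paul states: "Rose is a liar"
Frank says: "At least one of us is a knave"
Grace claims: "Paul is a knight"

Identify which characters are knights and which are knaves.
Rose is a knight.
Paul is a knave.
Frank is a knight.
Grace is a knave.

Verification:
- Rose (knight) says "Grace and I are different types" - this is TRUE because Rose is a knight and Grace is a knave.
- Paul (knave) says "Rose is a liar" - this is FALSE (a lie) because Rose is a knight.
- Frank (knight) says "At least one of us is a knave" - this is TRUE because Paul and Grace are knaves.
- Grace (knave) says "Paul is a knight" - this is FALSE (a lie) because Paul is a knave.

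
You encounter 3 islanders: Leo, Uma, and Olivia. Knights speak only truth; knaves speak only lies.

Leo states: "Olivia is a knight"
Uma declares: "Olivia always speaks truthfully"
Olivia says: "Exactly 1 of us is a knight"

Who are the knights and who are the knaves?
Leo is a knave.
Uma is a knave.
Olivia is a knave.

Verification:
- Leo (knave) says "Olivia is a knight" - this is FALSE (a lie) because Olivia is a knave.
- Uma (knave) says "Olivia always speaks truthfully" - this is FALSE (a lie) because Olivia is a knave.
- Olivia (knave) says "Exactly 1 of us is a knight" - this is FALSE (a lie) because there are 0 knights.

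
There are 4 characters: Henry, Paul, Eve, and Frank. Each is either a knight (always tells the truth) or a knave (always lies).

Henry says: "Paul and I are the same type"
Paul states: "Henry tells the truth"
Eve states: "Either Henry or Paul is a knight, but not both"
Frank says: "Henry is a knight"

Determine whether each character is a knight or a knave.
Henry is a knight.
Paul is a knight.
Eve is a knave.
Frank is a knight.

Verification:
- Henry (knight) says "Paul and I are the same type" - this is TRUE because Henry is a knight and Paul is a knight.
- Paul (knight) says "Henry tells the truth" - this is TRUE because Henry is a knight.
- Eve (knave) says "Either Henry or Paul is a knight, but not both" - this is FALSE (a lie) because Henry is a knight and Paul is a knight.
- Frank (knight) says "Henry is a knight" - this is TRUE because Henry is a knight.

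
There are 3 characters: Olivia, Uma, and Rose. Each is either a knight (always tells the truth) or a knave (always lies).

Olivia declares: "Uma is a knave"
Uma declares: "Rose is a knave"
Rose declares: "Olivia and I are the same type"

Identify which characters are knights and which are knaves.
Olivia is a knight.
Uma is a knave.
Rose is a knight.

Verification:
- Olivia (knight) says "Uma is a knave" - this is TRUE because Uma is a knave.
- Uma (knave) says "Rose is a knave" - this is FALSE (a lie) because Rose is a knight.
- Rose (knight) says "Olivia and I are the same type" - this is TRUE because Rose is a knight and Olivia is a knight.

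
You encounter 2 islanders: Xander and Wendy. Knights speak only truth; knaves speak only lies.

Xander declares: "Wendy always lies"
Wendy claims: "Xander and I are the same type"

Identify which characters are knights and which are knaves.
Xander is a knight.
Wendy is a knave.

Verification:
- Xander (knight) says "Wendy always lies" - this is TRUE because Wendy is a knave.
- Wendy (knave) says "Xander and I are the same type" - this is FALSE (a lie) because Wendy is a knave and Xander is a knight.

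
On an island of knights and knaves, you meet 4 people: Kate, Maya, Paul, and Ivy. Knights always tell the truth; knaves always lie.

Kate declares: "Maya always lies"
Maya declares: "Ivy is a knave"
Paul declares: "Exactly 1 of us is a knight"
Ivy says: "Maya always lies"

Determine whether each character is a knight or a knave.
Kate is a knight.
Maya is a knave.
Paul is a knave.
Ivy is a knight.

Verification:
- Kate (knight) says "Maya always lies" - this is TRUE because Maya is a knave.
- Maya (knave) says "Ivy is a knave" - this is FALSE (a lie) because Ivy is a knight.
- Paul (knave) says "Exactly 1 of us is a knight" - this is FALSE (a lie) because there are 2 knights.
- Ivy (knight) says "Maya always lies" - this is TRUE because Maya is a knave.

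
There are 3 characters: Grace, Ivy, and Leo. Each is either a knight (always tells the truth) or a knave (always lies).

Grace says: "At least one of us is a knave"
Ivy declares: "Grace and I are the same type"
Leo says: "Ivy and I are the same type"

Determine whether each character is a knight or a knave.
Grace is a knight.
Ivy is a knight.
Leo is a knave.

Verification:
- Grace (knight) says "At least one of us is a knave" - this is TRUE because Leo is a knave.
- Ivy (knight) says "Grace and I are the same type" - this is TRUE because Ivy is a knight and Grace is a knight.
- Leo (knave) says "Ivy and I are the same type" - this is FALSE (a lie) because Leo is a knave and Ivy is a knight.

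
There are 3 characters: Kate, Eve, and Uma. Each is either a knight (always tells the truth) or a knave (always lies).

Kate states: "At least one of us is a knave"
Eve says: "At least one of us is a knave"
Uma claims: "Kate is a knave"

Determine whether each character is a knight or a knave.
Kate is a knight.
Eve is a knight.
Uma is a knave.

Verification:
- Kate (knight) says "At least one of us is a knave" - this is TRUE because Uma is a knave.
- Eve (knight) says "At least one of us is a knave" - this is TRUE because Uma is a knave.
- Uma (knave) says "Kate is a knave" - this is FALSE (a lie) because Kate is a knight.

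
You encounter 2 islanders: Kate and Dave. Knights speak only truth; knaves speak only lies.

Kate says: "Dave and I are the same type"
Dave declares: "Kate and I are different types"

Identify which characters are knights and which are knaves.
Kate is a knave.
Dave is a knight.

Verification:
- Kate (knave) says "Dave and I are the same type" - this is FALSE (a lie) because Kate is a knave and Dave is a knight.
- Dave (knight) says "Kate and I are different types" - this is TRUE because Dave is a knight and Kate is a knave.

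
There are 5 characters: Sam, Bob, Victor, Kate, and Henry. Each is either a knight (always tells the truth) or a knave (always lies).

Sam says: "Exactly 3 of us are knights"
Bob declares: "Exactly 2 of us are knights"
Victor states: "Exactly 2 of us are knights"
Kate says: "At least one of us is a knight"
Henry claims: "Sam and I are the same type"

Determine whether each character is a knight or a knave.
Sam is a knight.
Bob is a knave.
Victor is a knave.
Kate is a knight.
Henry is a knight.

Verification:
- Sam (knight) says "Exactly 3 of us are knights" - this is TRUE because there are 3 knights.
- Bob (knave) says "Exactly 2 of us are knights" - this is FALSE (a lie) because there are 3 knights.
- Victor (knave) says "Exactly 2 of us are knights" - this is FALSE (a lie) because there are 3 knights.
- Kate (knight) says "At least one of us is a knight" - this is TRUE because Sam, Kate, and Henry are knights.
- Henry (knight) says "Sam and I are the same type" - this is TRUE because Henry is a knight and Sam is a knight.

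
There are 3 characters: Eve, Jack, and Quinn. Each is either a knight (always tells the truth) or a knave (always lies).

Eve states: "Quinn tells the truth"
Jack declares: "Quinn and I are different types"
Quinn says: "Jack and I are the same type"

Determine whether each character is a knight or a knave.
Eve is a knave.
Jack is a knight.
Quinn is a knave.

Verification:
- Eve (knave) says "Quinn tells the truth" - this is FALSE (a lie) because Quinn is a knave.
- Jack (knight) says "Quinn and I are different types" - this is TRUE because Jack is a knight and Quinn is a knave.
- Quinn (knave) says "Jack and I are the same type" - this is FALSE (a lie) because Quinn is a knave and Jack is a knight.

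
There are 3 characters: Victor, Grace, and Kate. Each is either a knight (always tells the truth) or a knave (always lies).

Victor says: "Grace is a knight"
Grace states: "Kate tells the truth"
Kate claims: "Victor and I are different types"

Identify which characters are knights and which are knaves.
Victor is a knave.
Grace is a knave.
Kate is a knave.

Verification:
- Victor (knave) says "Grace is a knight" - this is FALSE (a lie) because Grace is a knave.
- Grace (knave) says "Kate tells the truth" - this is FALSE (a lie) because Kate is a knave.
- Kate (knave) says "Victor and I are different types" - this is FALSE (a lie) because Kate is a knave and Victor is a knave.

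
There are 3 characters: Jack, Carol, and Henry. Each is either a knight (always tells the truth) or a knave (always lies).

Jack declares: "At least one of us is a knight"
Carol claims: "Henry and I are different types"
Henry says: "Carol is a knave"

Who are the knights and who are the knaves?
Jack is a knight.
Carol is a knight.
Henry is a knave.

Verification:
- Jack (knight) says "At least one of us is a knight" - this is TRUE because Jack and Carol are knights.
- Carol (knight) says "Henry and I are different types" - this is TRUE because Carol is a knight and Henry is a knave.
- Henry (knave) says "Carol is a knave" - this is FALSE (a lie) because Carol is a knight.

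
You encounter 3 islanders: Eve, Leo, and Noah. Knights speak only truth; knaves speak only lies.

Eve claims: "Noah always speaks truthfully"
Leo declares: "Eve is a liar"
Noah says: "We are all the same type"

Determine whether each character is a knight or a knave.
Eve is a knave.
Leo is a knight.
Noah is a knave.

Verification:
- Eve (knave) says "Noah always speaks truthfully" - this is FALSE (a lie) because Noah is a knave.
- Leo (knight) says "Eve is a liar" - this is TRUE because Eve is a knave.
- Noah (knave) says "We are all the same type" - this is FALSE (a lie) because Leo is a knight and Eve and Noah are knaves.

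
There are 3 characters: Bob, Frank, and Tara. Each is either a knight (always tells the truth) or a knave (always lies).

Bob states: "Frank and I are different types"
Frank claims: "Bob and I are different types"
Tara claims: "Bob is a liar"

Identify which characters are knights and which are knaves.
Bob is a knave.
Frank is a knave.
Tara is a knight.

Verification:
- Bob (knave) says "Frank and I are different types" - this is FALSE (a lie) because Bob is a knave and Frank is a knave.
- Frank (knave) says "Bob and I are different types" - this is FALSE (a lie) because Frank is a knave and Bob is a knave.
- Tara (knight) says "Bob is a liar" - this is TRUE because Bob is a knave.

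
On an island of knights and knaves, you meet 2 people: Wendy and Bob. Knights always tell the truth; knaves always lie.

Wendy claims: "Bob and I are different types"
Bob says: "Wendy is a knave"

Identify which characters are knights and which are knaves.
Wendy is a knight.
Bob is a knave.

Verification:
- Wendy (knight) says "Bob and I are different types" - this is TRUE because Wendy is a knight and Bob is a knave.
- Bob (knave) says "Wendy is a knave" - this is FALSE (a lie) because Wendy is a knight.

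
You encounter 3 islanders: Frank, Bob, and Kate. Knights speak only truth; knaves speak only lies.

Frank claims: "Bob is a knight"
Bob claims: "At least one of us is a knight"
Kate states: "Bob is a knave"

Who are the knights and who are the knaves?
Frank is a knight.
Bob is a knight.
Kate is a knave.

Verification:
- Frank (knight) says "Bob is a knight" - this is TRUE because Bob is a knight.
- Bob (knight) says "At least one of us is a knight" - this is TRUE because Frank and Bob are knights.
- Kate (knave) says "Bob is a knave" - this is FALSE (a lie) because Bob is a knight.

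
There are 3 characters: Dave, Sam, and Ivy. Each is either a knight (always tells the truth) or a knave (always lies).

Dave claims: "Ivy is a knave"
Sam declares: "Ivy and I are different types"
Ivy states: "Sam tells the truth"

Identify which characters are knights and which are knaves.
Dave is a knight.
Sam is a knave.
Ivy is a knave.

Verification:
- Dave (knight) says "Ivy is a knave" - this is TRUE because Ivy is a knave.
- Sam (knave) says "Ivy and I are different types" - this is FALSE (a lie) because Sam is a knave and Ivy is a knave.
- Ivy (knave) says "Sam tells the truth" - this is FALSE (a lie) because Sam is a knave.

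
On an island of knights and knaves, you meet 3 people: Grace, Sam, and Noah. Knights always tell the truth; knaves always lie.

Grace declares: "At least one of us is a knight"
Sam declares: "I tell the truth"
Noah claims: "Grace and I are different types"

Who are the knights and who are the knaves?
Grace is a knave.
Sam is a knave.
Noah is a knave.

Verification:
- Grace (knave) says "At least one of us is a knight" - this is FALSE (a lie) because no one is a knight.
- Sam (knave) says "I tell the truth" - this is FALSE (a lie) because Sam is a knave.
- Noah (knave) says "Grace and I are different types" - this is FALSE (a lie) because Noah is a knave and Grace is a knave.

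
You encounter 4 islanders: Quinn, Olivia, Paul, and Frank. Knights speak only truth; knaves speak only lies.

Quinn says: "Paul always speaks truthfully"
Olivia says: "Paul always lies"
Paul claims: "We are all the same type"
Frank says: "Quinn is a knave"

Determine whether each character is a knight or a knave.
Quinn is a knave.
Olivia is a knight.
Paul is a knave.
Frank is a knight.

Verification:
- Quinn (knave) says "Paul always speaks truthfully" - this is FALSE (a lie) because Paul is a knave.
- Olivia (knight) says "Paul always lies" - this is TRUE because Paul is a knave.
- Paul (knave) says "We are all the same type" - this is FALSE (a lie) because Olivia and Frank are knights and Quinn and Paul are knaves.
- Frank (knight) says "Quinn is a knave" - this is TRUE because Quinn is a knave.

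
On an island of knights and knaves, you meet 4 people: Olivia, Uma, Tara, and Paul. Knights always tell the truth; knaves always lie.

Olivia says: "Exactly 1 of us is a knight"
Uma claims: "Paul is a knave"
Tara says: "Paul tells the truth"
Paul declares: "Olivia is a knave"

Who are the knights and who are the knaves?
Olivia is a knave.
Uma is a knave.
Tara is a knight.
Paul is a knight.

Verification:
- Olivia (knave) says "Exactly 1 of us is a knight" - this is FALSE (a lie) because there are 2 knights.
- Uma (knave) says "Paul is a knave" - this is FALSE (a lie) because Paul is a knight.
- Tara (knight) says "Paul tells the truth" - this is TRUE because Paul is a knight.
- Paul (knight) says "Olivia is a knave" - this is TRUE because Olivia is a knave.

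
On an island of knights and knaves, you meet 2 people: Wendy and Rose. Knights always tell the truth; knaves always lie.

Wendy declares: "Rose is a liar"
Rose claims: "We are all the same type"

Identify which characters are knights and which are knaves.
Wendy is a knight.
Rose is a knave.

Verification:
- Wendy (knight) says "Rose is a liar" - this is TRUE because Rose is a knave.
- Rose (knave) says "We are all the same type" - this is FALSE (a lie) because Wendy is a knight and Rose is a knave.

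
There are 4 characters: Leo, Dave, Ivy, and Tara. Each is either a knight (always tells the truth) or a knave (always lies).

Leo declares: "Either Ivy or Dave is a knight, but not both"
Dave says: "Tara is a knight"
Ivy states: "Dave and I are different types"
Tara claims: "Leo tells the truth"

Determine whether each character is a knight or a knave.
Leo is a knave.
Dave is a knave.
Ivy is a knave.
Tara is a knave.

Verification:
- Leo (knave) says "Either Ivy or Dave is a knight, but not both" - this is FALSE (a lie) because Ivy is a knave and Dave is a knave.
- Dave (knave) says "Tara is a knight" - this is FALSE (a lie) because Tara is a knave.
- Ivy (knave) says "Dave and I are different types" - this is FALSE (a lie) because Ivy is a knave and Dave is a knave.
- Tara (knave) says "Leo tells the truth" - this is FALSE (a lie) because Leo is a knave.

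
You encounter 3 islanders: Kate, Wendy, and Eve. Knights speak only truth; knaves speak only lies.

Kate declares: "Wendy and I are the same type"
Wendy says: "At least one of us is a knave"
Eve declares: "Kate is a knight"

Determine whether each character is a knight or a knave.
Kate is a knave.
Wendy is a knight.
Eve is a knave.

Verification:
- Kate (knave) says "Wendy and I are the same type" - this is FALSE (a lie) because Kate is a knave and Wendy is a knight.
- Wendy (knight) says "At least one of us is a knave" - this is TRUE because Kate and Eve are knaves.
- Eve (knave) says "Kate is a knight" - this is FALSE (a lie) because Kate is a knave.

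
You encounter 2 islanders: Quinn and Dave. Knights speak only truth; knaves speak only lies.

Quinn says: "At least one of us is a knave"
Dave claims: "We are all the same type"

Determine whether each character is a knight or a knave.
Quinn is a knight.
Dave is a knave.

Verification:
- Quinn (knight) says "At least one of us is a knave" - this is TRUE because Dave is a knave.
- Dave (knave) says "We are all the same type" - this is FALSE (a lie) because Quinn is a knight and Dave is a knave.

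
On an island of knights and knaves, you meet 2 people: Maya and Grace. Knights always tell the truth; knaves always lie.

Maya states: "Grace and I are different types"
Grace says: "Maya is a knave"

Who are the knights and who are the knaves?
Maya is a knight.
Grace is a knave.

Verification:
- Maya (knight) says "Grace and I are different types" - this is TRUE because Maya is a knight and Grace is a knave.
- Grace (knave) says "Maya is a knave" - this is FALSE (a lie) because Maya is a knight.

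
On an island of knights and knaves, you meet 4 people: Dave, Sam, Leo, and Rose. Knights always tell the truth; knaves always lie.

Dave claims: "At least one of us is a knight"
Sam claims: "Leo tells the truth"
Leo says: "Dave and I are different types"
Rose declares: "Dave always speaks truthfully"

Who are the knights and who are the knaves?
Dave is a knave.
Sam is a knave.
Leo is a knave.
Rose is a knave.

Verification:
- Dave (knave) says "At least one of us is a knight" - this is FALSE (a lie) because no one is a knight.
- Sam (knave) says "Leo tells the truth" - this is FALSE (a lie) because Leo is a knave.
- Leo (knave) says "Dave and I are different types" - this is FALSE (a lie) because Leo is a knave and Dave is a knave.
- Rose (knave) says "Dave always speaks truthfully" - this is FALSE (a lie) because Dave is a knave.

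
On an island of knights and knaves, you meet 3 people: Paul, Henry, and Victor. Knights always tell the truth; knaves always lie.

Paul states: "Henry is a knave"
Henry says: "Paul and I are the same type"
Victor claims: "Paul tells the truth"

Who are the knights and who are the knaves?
Paul is a knight.
Henry is a knave.
Victor is a knight.

Verification:
- Paul (knight) says "Henry is a knave" - this is TRUE because Henry is a knave.
- Henry (knave) says "Paul and I are the same type" - this is FALSE (a lie) because Henry is a knave and Paul is a knight.
- Victor (knight) says "Paul tells the truth" - this is TRUE because Paul is a knight.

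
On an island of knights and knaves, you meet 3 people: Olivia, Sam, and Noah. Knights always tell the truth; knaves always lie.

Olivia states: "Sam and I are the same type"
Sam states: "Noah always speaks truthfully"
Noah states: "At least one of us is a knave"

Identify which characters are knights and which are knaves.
Olivia is a knave.
Sam is a knight.
Noah is a knight.

Verification:
- Olivia (knave) says "Sam and I are the same type" - this is FALSE (a lie) because Olivia is a knave and Sam is a knight.
- Sam (knight) says "Noah always speaks truthfully" - this is TRUE because Noah is a knight.
- Noah (knight) says "At least one of us is a knave" - this is TRUE because Olivia is a knave.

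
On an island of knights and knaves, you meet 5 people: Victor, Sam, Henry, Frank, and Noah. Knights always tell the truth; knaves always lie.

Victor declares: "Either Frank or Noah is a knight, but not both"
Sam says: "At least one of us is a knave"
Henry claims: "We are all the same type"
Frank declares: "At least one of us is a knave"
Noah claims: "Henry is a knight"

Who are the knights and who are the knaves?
Victor is a knight.
Sam is a knight.
Henry is a knave.
Frank is a knight.
Noah is a knave.

Verification:
- Victor (knight) says "Either Frank or Noah is a knight, but not both" - this is TRUE because Frank is a knight and Noah is a knave.
- Sam (knight) says "At least one of us is a knave" - this is TRUE because Henry and Noah are knaves.
- Henry (knave) says "We are all the same type" - this is FALSE (a lie) because Victor, Sam, and Frank are knights and Henry and Noah are knaves.
- Frank (knight) says "At least one of us is a knave" - this is TRUE because Henry and Noah are knaves.
- Noah (knave) says "Henry is a knight" - this is FALSE (a lie) because Henry is a knave.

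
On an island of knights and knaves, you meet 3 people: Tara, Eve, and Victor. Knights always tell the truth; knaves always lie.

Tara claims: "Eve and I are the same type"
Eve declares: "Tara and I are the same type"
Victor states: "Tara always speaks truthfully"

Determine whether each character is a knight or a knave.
Tara is a knight.
Eve is a knight.
Victor is a knight.

Verification:
- Tara (knight) says "Eve and I are the same type" - this is TRUE because Tara is a knight and Eve is a knight.
- Eve (knight) says "Tara and I are the same type" - this is TRUE because Eve is a knight and Tara is a knight.
- Victor (knight) says "Tara always speaks truthfully" - this is TRUE because Tara is a knight.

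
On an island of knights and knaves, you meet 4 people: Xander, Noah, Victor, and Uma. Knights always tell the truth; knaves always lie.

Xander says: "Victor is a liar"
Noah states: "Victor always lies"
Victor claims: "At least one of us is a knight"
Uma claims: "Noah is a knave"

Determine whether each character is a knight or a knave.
Xander is a knave.
Noah is a knave.
Victor is a knight.
Uma is a knight.

Verification:
- Xander (knave) says "Victor is a liar" - this is FALSE (a lie) because Victor is a knight.
- Noah (knave) says "Victor always lies" - this is FALSE (a lie) because Victor is a knight.
- Victor (knight) says "At least one of us is a knight" - this is TRUE because Victor and Uma are knights.
- Uma (knight) says "Noah is a knave" - this is TRUE because Noah is a knave.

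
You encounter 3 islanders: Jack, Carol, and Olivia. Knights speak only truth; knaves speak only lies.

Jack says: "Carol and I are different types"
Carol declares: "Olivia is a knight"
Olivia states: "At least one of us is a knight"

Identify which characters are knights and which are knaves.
Jack is a knave.
Carol is a knave.
Olivia is a knave.

Verification:
- Jack (knave) says "Carol and I are different types" - this is FALSE (a lie) because Jack is a knave and Carol is a knave.
- Carol (knave) says "Olivia is a knight" - this is FALSE (a lie) because Olivia is a knave.
- Olivia (knave) says "At least one of us is a knight" - this is FALSE (a lie) because no one is a knight.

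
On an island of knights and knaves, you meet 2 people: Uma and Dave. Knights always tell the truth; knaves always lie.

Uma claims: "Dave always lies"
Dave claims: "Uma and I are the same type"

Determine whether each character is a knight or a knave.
Uma is a knight.
Dave is a knave.

Verification:
- Uma (knight) says "Dave always lies" - this is TRUE because Dave is a knave.
- Dave (knave) says "Uma and I are the same type" - this is FALSE (a lie) because Dave is a knave and Uma is a knight.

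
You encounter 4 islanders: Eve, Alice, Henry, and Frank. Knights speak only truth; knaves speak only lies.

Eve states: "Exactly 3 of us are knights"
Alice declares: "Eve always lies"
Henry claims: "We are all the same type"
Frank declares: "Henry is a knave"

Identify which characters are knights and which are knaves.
Eve is a knave.
Alice is a knight.
Henry is a knave.
Frank is a knight.

Verification:
- Eve (knave) says "Exactly 3 of us are knights" - this is FALSE (a lie) because there are 2 knights.
- Alice (knight) says "Eve always lies" - this is TRUE because Eve is a knave.
- Henry (knave) says "We are all the same type" - this is FALSE (a lie) because Alice and Frank are knights and Eve and Henry are knaves.
- Frank (knight) says "Henry is a knave" - this is TRUE because Henry is a knave.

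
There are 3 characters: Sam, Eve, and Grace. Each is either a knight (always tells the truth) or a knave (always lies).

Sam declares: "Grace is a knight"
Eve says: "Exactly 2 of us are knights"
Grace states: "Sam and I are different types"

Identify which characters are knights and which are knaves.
Sam is a knave.
Eve is a knave.
Grace is a knave.

Verification:
- Sam (knave) says "Grace is a knight" - this is FALSE (a lie) because Grace is a knave.
- Eve (knave) says "Exactly 2 of us are knights" - this is FALSE (a lie) because there are 0 knights.
- Grace (knave) says "Sam and I are different types" - this is FALSE (a lie) because Grace is a knave and Sam is a knave.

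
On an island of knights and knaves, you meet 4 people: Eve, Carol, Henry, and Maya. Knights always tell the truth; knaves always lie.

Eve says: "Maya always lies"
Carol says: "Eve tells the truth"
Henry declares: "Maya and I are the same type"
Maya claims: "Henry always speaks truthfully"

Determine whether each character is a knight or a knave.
Eve is a knave.
Carol is a knave.
Henry is a knight.
Maya is a knight.

Verification:
- Eve (knave) says "Maya always lies" - this is FALSE (a lie) because Maya is a knight.
- Carol (knave) says "Eve tells the truth" - this is FALSE (a lie) because Eve is a knave.
- Henry (knight) says "Maya and I are the same type" - this is TRUE because Henry is a knight and Maya is a knight.
- Maya (knight) says "Henry always speaks truthfully" - this is TRUE because Henry is a knight.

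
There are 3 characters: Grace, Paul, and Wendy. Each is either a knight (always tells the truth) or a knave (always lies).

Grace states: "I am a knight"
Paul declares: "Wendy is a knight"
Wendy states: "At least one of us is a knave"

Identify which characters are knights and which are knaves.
Grace is a knave.
Paul is a knight.
Wendy is a knight.

Verification:
- Grace (knave) says "I am a knight" - this is FALSE (a lie) because Grace is a knave.
- Paul (knight) says "Wendy is a knight" - this is TRUE because Wendy is a knight.
- Wendy (knight) says "At least one of us is a knave" - this is TRUE because Grace is a knave.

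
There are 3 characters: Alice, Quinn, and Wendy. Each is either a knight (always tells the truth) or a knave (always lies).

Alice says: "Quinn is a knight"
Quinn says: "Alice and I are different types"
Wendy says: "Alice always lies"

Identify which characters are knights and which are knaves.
Alice is a knave.
Quinn is a knave.
Wendy is a knight.

Verification:
- Alice (knave) says "Quinn is a knight" - this is FALSE (a lie) because Quinn is a knave.
- Quinn (knave) says "Alice and I are different types" - this is FALSE (a lie) because Quinn is a knave and Alice is a knave.
- Wendy (knight) says "Alice always lies" - this is TRUE because Alice is a knave.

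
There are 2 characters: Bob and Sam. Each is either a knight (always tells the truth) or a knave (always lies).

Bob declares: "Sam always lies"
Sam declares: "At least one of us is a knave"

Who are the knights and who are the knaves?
Bob is a knave.
Sam is a knight.

Verification:
- Bob (knave) says "Sam always lies" - this is FALSE (a lie) because Sam is a knight.
- Sam (knight) says "At least one of us is a knave" - this is TRUE because Bob is a knave.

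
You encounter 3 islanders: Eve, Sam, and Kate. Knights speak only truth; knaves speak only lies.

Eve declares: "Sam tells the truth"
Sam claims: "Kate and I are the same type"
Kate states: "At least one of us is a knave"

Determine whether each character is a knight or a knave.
Eve is a knave.
Sam is a knave.
Kate is a knight.

Verification:
- Eve (knave) says "Sam tells the truth" - this is FALSE (a lie) because Sam is a knave.
- Sam (knave) says "Kate and I are the same type" - this is FALSE (a lie) because Sam is a knave and Kate is a knight.
- Kate (knight) says "At least one of us is a knave" - this is TRUE because Eve and Sam are knaves.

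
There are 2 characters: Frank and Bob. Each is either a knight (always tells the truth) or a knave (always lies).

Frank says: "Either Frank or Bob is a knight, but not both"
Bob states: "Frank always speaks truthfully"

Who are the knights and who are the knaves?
Frank is a knave.
Bob is a knave.

Verification:
- Frank (knave) says "Either Frank or Bob is a knight, but not both" - this is FALSE (a lie) because Frank is a knave and Bob is a knave.
- Bob (knave) says "Frank always speaks truthfully" - this is FALSE (a lie) because Frank is a knave.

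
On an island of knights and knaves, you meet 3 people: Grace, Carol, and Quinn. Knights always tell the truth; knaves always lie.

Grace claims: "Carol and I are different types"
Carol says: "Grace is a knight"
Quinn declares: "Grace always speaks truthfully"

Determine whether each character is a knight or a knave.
Grace is a knave.
Carol is a knave.
Quinn is a knave.

Verification:
- Grace (knave) says "Carol and I are different types" - this is FALSE (a lie) because Grace is a knave and Carol is a knave.
- Carol (knave) says "Grace is a knight" - this is FALSE (a lie) because Grace is a knave.
- Quinn (knave) says "Grace always speaks truthfully" - this is FALSE (a lie) because Grace is a knave.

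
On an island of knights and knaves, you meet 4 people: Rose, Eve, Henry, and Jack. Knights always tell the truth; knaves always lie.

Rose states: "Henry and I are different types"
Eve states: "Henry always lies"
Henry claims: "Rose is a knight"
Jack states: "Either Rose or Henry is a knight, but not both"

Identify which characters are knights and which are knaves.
Rose is a knave.
Eve is a knight.
Henry is a knave.
Jack is a knave.

Verification:
- Rose (knave) says "Henry and I are different types" - this is FALSE (a lie) because Rose is a knave and Henry is a knave.
- Eve (knight) says "Henry always lies" - this is TRUE because Henry is a knave.
- Henry (knave) says "Rose is a knight" - this is FALSE (a lie) because Rose is a knave.
- Jack (knave) says "Either Rose or Henry is a knight, but not both" - this is FALSE (a lie) because Rose is a knave and Henry is a knave.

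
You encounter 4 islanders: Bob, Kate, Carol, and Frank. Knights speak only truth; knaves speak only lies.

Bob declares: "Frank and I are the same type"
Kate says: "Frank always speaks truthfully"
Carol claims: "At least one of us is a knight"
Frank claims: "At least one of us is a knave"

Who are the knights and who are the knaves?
Bob is a knave.
Kate is a knight.
Carol is a knight.
Frank is a knight.

Verification:
- Bob (knave) says "Frank and I are the same type" - this is FALSE (a lie) because Bob is a knave and Frank is a knight.
- Kate (knight) says "Frank always speaks truthfully" - this is TRUE because Frank is a knight.
- Carol (knight) says "At least one of us is a knight" - this is TRUE because Kate, Carol, and Frank are knights.
- Frank (knight) says "At least one of us is a knave" - this is TRUE because Bob is a knave.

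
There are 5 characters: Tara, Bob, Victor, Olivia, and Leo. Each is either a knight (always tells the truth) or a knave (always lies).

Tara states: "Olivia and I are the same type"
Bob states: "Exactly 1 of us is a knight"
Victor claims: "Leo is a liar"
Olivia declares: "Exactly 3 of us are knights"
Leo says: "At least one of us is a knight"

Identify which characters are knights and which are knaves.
Tara is a knight.
Bob is a knave.
Victor is a knave.
Olivia is a knight.
Leo is a knight.

Verification:
- Tara (knight) says "Olivia and I are the same type" - this is TRUE because Tara is a knight and Olivia is a knight.
- Bob (knave) says "Exactly 1 of us is a knight" - this is FALSE (a lie) because there are 3 knights.
- Victor (knave) says "Leo is a liar" - this is FALSE (a lie) because Leo is a knight.
- Olivia (knight) says "Exactly 3 of us are knights" - this is TRUE because there are 3 knights.
- Leo (knight) says "At least one of us is a knight" - this is TRUE because Tara, Olivia, and Leo are knights.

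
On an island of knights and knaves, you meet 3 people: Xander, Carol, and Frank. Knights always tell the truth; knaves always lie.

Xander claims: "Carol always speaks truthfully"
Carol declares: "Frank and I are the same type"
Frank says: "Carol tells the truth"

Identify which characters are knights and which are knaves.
Xander is a knight.
Carol is a knight.
Frank is a knight.

Verification:
- Xander (knight) says "Carol always speaks truthfully" - this is TRUE because Carol is a knight.
- Carol (knight) says "Frank and I are the same type" - this is TRUE because Carol is a knight and Frank is a knight.
- Frank (knight) says "Carol tells the truth" - this is TRUE because Carol is a knight.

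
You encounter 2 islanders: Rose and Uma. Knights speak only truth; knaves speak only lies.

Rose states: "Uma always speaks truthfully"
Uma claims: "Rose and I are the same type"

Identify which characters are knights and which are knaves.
Rose is a knight.
Uma is a knight.

Verification:
- Rose (knight) says "Uma always speaks truthfully" - this is TRUE because Uma is a knight.
- Uma (knight) says "Rose and I are the same type" - this is TRUE because Uma is a knight and Rose is a knight.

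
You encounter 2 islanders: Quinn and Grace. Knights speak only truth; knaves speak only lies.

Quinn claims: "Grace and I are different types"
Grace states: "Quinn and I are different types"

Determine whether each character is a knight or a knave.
Quinn is a knave.
Grace is a knave.

Verification:
- Quinn (knave) says "Grace and I are different types" - this is FALSE (a lie) because Quinn is a knave and Grace is a knave.
- Grace (knave) says "Quinn and I are different types" - this is FALSE (a lie) because Grace is a knave and Quinn is a knave.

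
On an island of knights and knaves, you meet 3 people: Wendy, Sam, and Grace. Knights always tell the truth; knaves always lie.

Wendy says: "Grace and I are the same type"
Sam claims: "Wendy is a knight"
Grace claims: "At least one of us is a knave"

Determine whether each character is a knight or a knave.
Wendy is a knave.
Sam is a knave.
Grace is a knight.

Verification:
- Wendy (knave) says "Grace and I are the same type" - this is FALSE (a lie) because Wendy is a knave and Grace is a knight.
- Sam (knave) says "Wendy is a knight" - this is FALSE (a lie) because Wendy is a knave.
- Grace (knight) says "At least one of us is a knave" - this is TRUE because Wendy and Sam are knaves.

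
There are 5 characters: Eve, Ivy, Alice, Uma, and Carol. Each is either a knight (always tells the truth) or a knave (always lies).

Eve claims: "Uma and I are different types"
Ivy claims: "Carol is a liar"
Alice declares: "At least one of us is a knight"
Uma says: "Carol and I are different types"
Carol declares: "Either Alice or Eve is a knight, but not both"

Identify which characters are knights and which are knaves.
Eve is a knight.
Ivy is a knight.
Alice is a knight.
Uma is a knave.
Carol is a knave.

Verification:
- Eve (knight) says "Uma and I are different types" - this is TRUE because Eve is a knight and Uma is a knave.
- Ivy (knight) says "Carol is a liar" - this is TRUE because Carol is a knave.
- Alice (knight) says "At least one of us is a knight" - this is TRUE because Eve, Ivy, and Alice are knights.
- Uma (knave) says "Carol and I are different types" - this is FALSE (a lie) because Uma is a knave and Carol is a knave.
- Carol (knave) says "Either Alice or Eve is a knight, but not both" - this is FALSE (a lie) because Alice is a knight and Eve is a knight.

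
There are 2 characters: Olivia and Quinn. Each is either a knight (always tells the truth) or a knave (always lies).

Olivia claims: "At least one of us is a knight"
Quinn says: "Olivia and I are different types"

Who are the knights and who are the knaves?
Olivia is a knave.
Quinn is a knave.

Verification:
- Olivia (knave) says "At least one of us is a knight" - this is FALSE (a lie) because no one is a knight.
- Quinn (knave) says "Olivia and I are different types" - this is FALSE (a lie) because Quinn is a knave and Olivia is a knave.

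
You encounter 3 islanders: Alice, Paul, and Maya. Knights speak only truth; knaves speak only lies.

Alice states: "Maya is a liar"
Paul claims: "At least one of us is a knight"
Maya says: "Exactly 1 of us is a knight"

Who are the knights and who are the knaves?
Alice is a knight.
Paul is a knight.
Maya is a knave.

Verification:
- Alice (knight) says "Maya is a liar" - this is TRUE because Maya is a knave.
- Paul (knight) says "At least one of us is a knight" - this is TRUE because Alice and Paul are knights.
- Maya (knave) says "Exactly 1 of us is a knight" - this is FALSE (a lie) because there are 2 knights.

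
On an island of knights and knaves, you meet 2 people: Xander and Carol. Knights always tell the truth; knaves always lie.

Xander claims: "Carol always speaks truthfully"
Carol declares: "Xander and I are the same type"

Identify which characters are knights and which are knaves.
Xander is a knight.
Carol is a knight.

Verification:
- Xander (knight) says "Carol always speaks truthfully" - this is TRUE because Carol is a knight.
- Carol (knight) says "Xander and I are the same type" - this is TRUE because Carol is a knight and Xander is a knight.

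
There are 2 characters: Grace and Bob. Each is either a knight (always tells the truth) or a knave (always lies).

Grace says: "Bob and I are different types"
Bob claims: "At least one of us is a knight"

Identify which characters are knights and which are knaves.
Grace is a knave.
Bob is a knave.

Verification:
- Grace (knave) says "Bob and I are different types" - this is FALSE (a lie) because Grace is a knave and Bob is a knave.
- Bob (knave) says "At least one of us is a knight" - this is FALSE (a lie) because no one is a knight.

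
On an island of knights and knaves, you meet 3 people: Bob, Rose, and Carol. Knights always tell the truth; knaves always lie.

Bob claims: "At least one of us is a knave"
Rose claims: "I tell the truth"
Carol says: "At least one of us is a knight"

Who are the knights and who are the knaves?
Bob is a knight.
Rose is a knave.
Carol is a knight.

Verification:
- Bob (knight) says "At least one of us is a knave" - this is TRUE because Rose is a knave.
- Rose (knave) says "I tell the truth" - this is FALSE (a lie) because Rose is a knave.
- Carol (knight) says "At least one of us is a knight" - this is TRUE because Bob and Carol are knights.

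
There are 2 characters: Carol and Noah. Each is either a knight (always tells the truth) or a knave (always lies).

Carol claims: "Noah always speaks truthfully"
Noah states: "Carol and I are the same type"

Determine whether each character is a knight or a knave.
Carol is a knight.
Noah is a knight.

Verification:
- Carol (knight) says "Noah always speaks truthfully" - this is TRUE because Noah is a knight.
- Noah (knight) says "Carol and I are the same type" - this is TRUE because Noah is a knight and Carol is a knight.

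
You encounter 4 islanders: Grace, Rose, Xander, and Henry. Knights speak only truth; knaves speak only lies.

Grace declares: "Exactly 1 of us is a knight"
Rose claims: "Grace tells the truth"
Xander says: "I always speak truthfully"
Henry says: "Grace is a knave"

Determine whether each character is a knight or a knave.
Grace is a knave.
Rose is a knave.
Xander is a knight.
Henry is a knight.

Verification:
- Grace (knave) says "Exactly 1 of us is a knight" - this is FALSE (a lie) because there are 2 knights.
- Rose (knave) says "Grace tells the truth" - this is FALSE (a lie) because Grace is a knave.
- Xander (knight) says "I always speak truthfully" - this is TRUE because Xander is a knight.
- Henry (knight) says "Grace is a knave" - this is TRUE because Grace is a knave.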